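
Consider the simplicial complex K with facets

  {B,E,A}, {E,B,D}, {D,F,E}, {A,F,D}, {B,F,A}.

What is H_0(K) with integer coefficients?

H_0 = Z.

Fix the vertex order A < B < D < E < F and write every simplex with vertices in increasing order. Then dim K = 2 and the simplices of K are:

  0-simplices (5): A, B, D, E, F
  1-simplices (10): AB, AD, AE, AF, BD, BE, BF, DE, DF, EF
  2-simplices (5): ABE, ABF, ADF, BDE, DEF

Hence C_0 ≅ Z^5, C_1 ≅ Z^10, C_2 ≅ Z^5.

The boundary map ∂_1: C_1 → C_0 maps an edge to its endpoints' difference, ∂[p,q] = q − p. For instance
  ∂AE = E − A.
The 5×10 boundary matrix has rank 4 and Smith normal form diag(1,1,1,1).

∂_2: C_2 → C_1 acts by ∂[p,q,r] = [q,r] − [p,r] + [p,q]. For instance
  ∂BDE = DE − BE + BD,
  ∂DEF = EF − DF + DE.
The resulting 10×5 matrix has rank 5, and its Smith normal form has invariant factors (1,1,1,1,1).

Now H_k = ker ∂_k / im ∂_{k+1}, so:

  H_0: rank C_0 − rank ∂_1 = 5 − 4 = 1, and the invariant factors of ∂_1 are all 1, so H_0 = Z.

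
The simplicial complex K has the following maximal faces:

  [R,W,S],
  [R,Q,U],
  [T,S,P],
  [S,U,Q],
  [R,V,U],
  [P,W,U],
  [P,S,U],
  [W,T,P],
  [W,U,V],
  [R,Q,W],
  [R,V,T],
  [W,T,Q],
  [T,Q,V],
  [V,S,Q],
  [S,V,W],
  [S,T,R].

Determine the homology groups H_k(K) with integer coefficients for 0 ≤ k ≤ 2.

Take the total order P < Q < R < S < T < U < V < W on the vertex set. Then K (dimension 2) consists of the simplices:

  0-simplices (8): P, Q, R, S, T, U, V, W
  1-simplices (24): PS, PT, PU, PW, QR, QS, QT, QU, QV, QW, RS, RT, RU, RV, RW, ST, SU, SV, SW, TV, TW, UV, UW, VW
  2-simplices (16): PST, PSU, PTW, PUW, QRU, QRW, QSU, QSV, QTV, QTW, RST, RSW, RTV, RUV, SVW, UVW

giving chain groups C_0 ≅ Z^8, C_1 ≅ Z^24, C_2 ≅ Z^16.

The boundary map ∂_1: C_1 → C_0 maps an edge to its endpoints' difference, ∂[p,q] = q − p. For instance
  ∂PS = S − P.
The 8×24 boundary matrix has rank 7 and Smith normal form diag(1,1,1,1,1,1,1).

∂_2: C_2 → C_1 acts by ∂[p,q,r] = [q,r] − [p,r] + [p,q]. For instance
  ∂QRU = RU − QU + QR,
  ∂RST = ST − RT + RS.
As a 24×16 matrix over Z this has rank 15, with invariant factors (1,1,1,1,1,1,1,1,1,1,1,1,1,1,1).

Computing H_k = (kernel of ∂_k) / (image of ∂_{k+1}):

  H_0: rank C_0 − rank ∂_1 = 8 − 7 = 1, and the invariant factors of ∂_1 are all 1, so H_0 = Z.
  H_1: rank ker ∂_1 − rank ∂_2 = (24 − 7) − 15 = 2, and the invariant factors of ∂_2 are all 1, so H_1 = Z^2.
  H_2: rank ker ∂_2 − rank ∂_3 = (16 − 15) − 0 = 1, and there is no ∂_3, so H_2 = Z.

H_0 ≅ Z,  H_1 ≅ Z^2,  H_2 ≅ Z.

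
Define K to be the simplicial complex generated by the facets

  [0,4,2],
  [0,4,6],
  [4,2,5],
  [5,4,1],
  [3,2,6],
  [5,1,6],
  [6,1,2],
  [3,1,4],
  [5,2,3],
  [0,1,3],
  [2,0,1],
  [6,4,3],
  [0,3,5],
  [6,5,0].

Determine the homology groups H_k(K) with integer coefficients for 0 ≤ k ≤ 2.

H_0 = Z,  H_1 = Z^2,  H_2 = Z.

Take the total order 0 < 1 < 2 < 3 < 4 < 5 < 6 on the vertex set. Then K (dimension 2) consists of the simplices:

  0-simplices (7): [0], [1], [2], [3], [4], [5], [6]
  1-simplices (21): [0,1], [0,2], [0,3], [0,4], [0,5], [0,6], [1,2], [1,3], [1,4], [1,5], [1,6], [2,3], [2,4], [2,5], [2,6], [3,4], [3,5], [3,6], [4,5], [4,6], [5,6]
  2-simplices (14): [0,1,2], [0,1,3], [0,2,4], [0,3,5], [0,4,6], [0,5,6], [1,2,6], [1,3,4], [1,4,5], [1,5,6], [2,3,5], [2,3,6], [2,4,5], [3,4,6]

so the chain groups are C_0 ≅ Z^7, C_1 ≅ Z^21, C_2 ≅ Z^14.

The boundary map ∂_1: C_1 → C_0 is given by ∂[p,q] = [q] − [p]. For instance
  ∂[0,2] = [2] − [0].
The resulting 7×21 matrix has rank 6, and its Smith normal form has invariant factors (1,1,1,1,1,1).

Boundary ∂_2: C_2 → C_1 sends each 2-simplex [p,q,r] to [q,r] − [p,r] + [p,q]. For instance
  ∂[0,5,6] = [5,6] − [0,6] + [0,5],
  ∂[2,3,5] = [3,5] − [2,5] + [2,3].
This gives a 21×14 integer matrix of rank 13; reducing to Smith normal form yields diagonal entries (1,1,1,1,1,1,1,1,1,1,1,1,1).

Computing H_k = (kernel of ∂_k) / (image of ∂_{k+1}):

  H_0: rank C_0 − rank ∂_1 = 7 − 6 = 1, and the invariant factors of ∂_1 are all 1, so H_0 ≅ Z.
  H_1: rank ker ∂_1 − rank ∂_2 = (21 − 6) − 13 = 2, and the invariant factors of ∂_2 are all 1, so H_1 ≅ Z^2.
  H_2: rank ker ∂_2 − rank ∂_3 = (14 − 13) − 0 = 1, and there is no ∂_3, so H_2 ≅ Z.

As a check, the Euler characteristic is 7 − 21 + 14 = 0, which agrees with 1 − 2 + 1 = 0.
(K is a triangulation of the torus T^2.)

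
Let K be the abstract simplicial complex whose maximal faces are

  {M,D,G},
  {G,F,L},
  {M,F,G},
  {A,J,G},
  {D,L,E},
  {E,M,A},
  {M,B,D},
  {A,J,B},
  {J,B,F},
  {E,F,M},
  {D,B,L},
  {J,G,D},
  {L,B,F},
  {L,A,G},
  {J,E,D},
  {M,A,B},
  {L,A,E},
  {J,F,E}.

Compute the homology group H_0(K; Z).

Order the vertices as A < B < D < E < F < G < J < L < M. Listing each simplex with vertices in this order, K has dimension 2 with simplices:

  0-simplices (9): A, B, D, E, F, G, J, L, M
  1-simplices (27): AB, AE, AG, AJ, AL, AM, BD, BF, BJ, BL, BM, DE, DG, DJ, DL, DM, EF, EJ, EL, EM, FG, FJ, FL, FM, GJ, GL, GM
  2-simplices (18): ABJ, ABM, AEL, AEM, AGJ, AGL, BDL, BDM, BFJ, BFL, DEJ, DEL, DGJ, DGM, EFJ, EFM, FGL, FGM

so the chain groups are C_0 ≅ Z^9, C_1 ≅ Z^27, C_2 ≅ Z^18.

Boundary ∂_1: C_1 → C_0 maps an edge to its endpoints' difference, ∂[p,q] = q − p. For instance
  ∂DL = L − D.
The 9×27 boundary matrix has rank 8 and Smith normal form diag(1,1,1,1,1,1,1,1).

∂_2: C_2 → C_1 maps a triangle to the signed sum of its edges. For instance
  ∂FGL = GL − FL + FG,
  ∂BDM = DM − BM + BD.
As a 27×18 matrix over Z this has rank 17, with invariant factors (1,1,1,1,1,1,1,1,1,1,1,1,1,1,1,1,1).

Reading off H_k = ker ∂_k / im ∂_{k+1}:

  H_0: rank C_0 − rank ∂_1 = 9 − 8 = 1, and the invariant factors of ∂_1 are all 1, so H_0 ≅ Z.

H_0 = Z.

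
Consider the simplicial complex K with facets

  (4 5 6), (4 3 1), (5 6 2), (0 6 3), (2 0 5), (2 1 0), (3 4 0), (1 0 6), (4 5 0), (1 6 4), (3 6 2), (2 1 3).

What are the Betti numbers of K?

b_0 = 1, b_1 = 0, b_2 = 0.

Order the vertices as 0 < 1 < 2 < 3 < 4 < 5 < 6. Listing each simplex with vertices in this order, K has dimension 2 with simplices:

  0-simplices (7): [0], [1], [2], [3], [4], [5], [6]
  1-simplices (18): [0,1], [0,2], [0,3], [0,4], [0,5], [0,6], [1,2], [1,3], [1,4], [1,6], [2,3], [2,5], [2,6], [3,4], [3,6], [4,5], [4,6], [5,6]
  2-simplices (12): [0,1,2], [0,1,6], [0,2,5], [0,3,4], [0,3,6], [0,4,5], [1,2,3], [1,3,4], [1,4,6], [2,3,6], [2,5,6], [4,5,6]

so the chain groups are C_0 ≅ Z^7, C_1 ≅ Z^18, C_2 ≅ Z^12.

Boundary ∂_1: C_1 → C_0 sends each edge [p,q] (with p < q) to q − p.
As a 7×18 matrix over Z this has rank 6, with invariant factors (1,1,1,1,1,1).

The boundary map ∂_2: C_2 → C_1 sends each 2-simplex [p,q,r] to [q,r] − [p,r] + [p,q]. For instance
  ∂[1,2,3] = [2,3] − [1,3] + [1,2],
  ∂[1,3,4] = [3,4] − [1,4] + [1,3].
The resulting 18×12 matrix has rank 12, and its Smith normal form has invariant factors (1,1,1,1,1,1,1,1,1,1,1,2).

Computing H_k = (kernel of ∂_k) / (image of ∂_{k+1}):

  H_0: rank C_0 − rank ∂_1 = 7 − 6 = 1, and the invariant factors of ∂_1 are all 1, so H_0 ≅ Z.
  H_1: rank ker ∂_1 − rank ∂_2 = (18 − 6) − 12 = 0, and ∂_2 has invariant factor 2 > 1, so H_1 ≅ Z/2.
  H_2: rank ker ∂_2 − rank ∂_3 = (12 − 12) − 0 = 0, and there is no ∂_3, so H_2 ≅ 0.

Hence the Betti numbers are b_0 = 1, b_1 = 0, b_2 = 0.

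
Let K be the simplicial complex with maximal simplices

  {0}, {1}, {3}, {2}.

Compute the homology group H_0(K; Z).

H_0 ≅ Z^4.

Take the total order 0 < 1 < 2 < 3 on the vertex set. Then K (dimension 0) consists of the simplices:

  0-simplices (4): [0], [1], [2], [3]

so the chain groups are C_0 ≅ Z^4.

Now H_k = ker ∂_k / im ∂_{k+1}, so:

  H_0: rank C_0 − rank ∂_1 = 4 − 0 = 4, and there is no ∂_1, so H_0 = Z^4.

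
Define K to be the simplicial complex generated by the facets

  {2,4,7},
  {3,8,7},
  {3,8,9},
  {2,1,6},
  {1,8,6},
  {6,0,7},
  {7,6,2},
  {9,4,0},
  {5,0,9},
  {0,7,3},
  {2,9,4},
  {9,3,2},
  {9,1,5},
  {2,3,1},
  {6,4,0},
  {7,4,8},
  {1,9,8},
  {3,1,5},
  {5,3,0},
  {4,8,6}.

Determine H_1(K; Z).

H_1 ≅ Z ⊕ Z/2Z.

Fix the vertex order 0 < 1 < 2 < 3 < 4 < 5 < 6 < 7 < 8 < 9 and write every simplex with vertices in increasing order. Then dim K = 2 and the simplices of K are:

  0-simplices (10): [0], [1], [2], [3], [4], [5], [6], [7], [8], [9]
  1-simplices (30): (30 of them)
  2-simplices (20): (20 of them)

Hence C_0 ≅ Z^10, C_1 ≅ Z^30, C_2 ≅ Z^20.

The boundary map ∂_1: C_1 → C_0 sends each edge [p,q] (with p < q) to q − p.
The resulting 10×30 matrix has rank 9, and its Smith normal form has invariant factors (1,1,1,1,1,1,1,1,1).

∂_2: C_2 → C_1 maps a triangle to the signed sum of its edges. For instance
  ∂[2,4,7] = [4,7] − [2,7] + [2,4],
  ∂[1,6,8] = [6,8] − [1,8] + [1,6].
This gives a 30×20 integer matrix of rank 20; reducing to Smith normal form yields diagonal entries (1,1,1,1,1,1,1,1,1,1,1,1,1,1,1,1,1,1,1,2).

Reading off H_k = ker ∂_k / im ∂_{k+1}:

  H_1: rank ker ∂_1 − rank ∂_2 = (30 − 9) − 20 = 1, and ∂_2 has invariant factor 2 > 1, so H_1 = Z ⊕ Z/2Z.

(K is a triangulation of the Klein bottle.)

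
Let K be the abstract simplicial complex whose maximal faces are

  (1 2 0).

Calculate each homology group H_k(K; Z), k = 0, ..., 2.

Fix the vertex order 0 < 1 < 2 and write every simplex with vertices in increasing order. Then dim K = 2 and the simplices of K are:

  0-simplices (3): [0], [1], [2]
  1-simplices (3): [0,1], [0,2], [1,2]
  2-simplices (1): [0,1,2]

giving chain groups C_0 ≅ Z^3, C_1 ≅ Z^3, C_2 ≅ Z^1.

Boundary ∂_1: C_1 → C_0 sends each edge [p,q] (with p < q) to q − p. For instance
  ∂[0,1] = [1] − [0].
The 3×3 boundary matrix has rank 2 and Smith normal form diag(1,1).

The boundary map ∂_2: C_2 → C_1 sends each 2-simplex [p,q,r] to [q,r] − [p,r] + [p,q]. For instance
  ∂[0,1,2] = [1,2] − [0,2] + [0,1].
The resulting 3×1 matrix has rank 1, and its Smith normal form has invariant factors (1).

From H_k ≅ ker(∂_k) / im(∂_{k+1}) we obtain:

  H_0: rank C_0 − rank ∂_1 = 3 − 2 = 1, and the invariant factors of ∂_1 are all 1, so H_0 ≅ Z.
  H_1: rank ker ∂_1 − rank ∂_2 = (3 − 2) − 1 = 0, and the invariant factors of ∂_2 are all 1, so H_1 ≅ 0.
  H_2: rank ker ∂_2 − rank ∂_3 = (1 − 1) − 0 = 0, and there is no ∂_3, so H_2 ≅ 0.

H_0 ≅ Z,  H_1 = 0,  H_2 = 0.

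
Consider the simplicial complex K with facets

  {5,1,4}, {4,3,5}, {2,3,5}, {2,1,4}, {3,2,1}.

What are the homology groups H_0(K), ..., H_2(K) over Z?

Take the total order 1 < 2 < 3 < 4 < 5 on the vertex set. Then K (dimension 2) consists of the simplices:

  0-simplices (5): [1], [2], [3], [4], [5]
  1-simplices (10): [1,2], [1,3], [1,4], [1,5], [2,3], [2,4], [2,5], [3,4], [3,5], [4,5]
  2-simplices (5): [1,2,3], [1,2,4], [1,4,5], [2,3,5], [3,4,5]

Hence C_0 ≅ Z^5, C_1 ≅ Z^10, C_2 ≅ Z^5.

Boundary ∂_1: C_1 → C_0 maps an edge to its endpoints' difference, ∂[p,q] = q − p.
As a 5×10 matrix over Z this has rank 4, with invariant factors (1,1,1,1).

∂_2: C_2 → C_1 acts by ∂[p,q,r] = [q,r] − [p,r] + [p,q]. For instance
  ∂[2,3,5] = [3,5] − [2,5] + [2,3],
  ∂[3,4,5] = [4,5] − [3,5] + [3,4].
As a 10×5 matrix over Z this has rank 5, with invariant factors (1,1,1,1,1).

From H_k ≅ ker(∂_k) / im(∂_{k+1}) we obtain:

  H_0: rank C_0 − rank ∂_1 = 5 − 4 = 1, and the invariant factors of ∂_1 are all 1, so H_0 = Z.
  H_1: rank ker ∂_1 − rank ∂_2 = (10 − 4) − 5 = 1, and the invariant factors of ∂_2 are all 1, so H_1 = Z.
  H_2: rank ker ∂_2 − rank ∂_3 = (5 − 5) − 0 = 0, and there is no ∂_3, so H_2 = 0.

As a check, the Euler characteristic is 5 − 10 + 5 = 0, which agrees with 1 − 1 + 0 = 0.
(K is a triangulation of the Möbius band.)

H_0 ≅ Z,  H_1 ≅ Z,  H_2 = 0.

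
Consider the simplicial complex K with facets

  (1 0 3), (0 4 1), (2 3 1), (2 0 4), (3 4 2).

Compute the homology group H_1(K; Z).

K has 5 vertices, 10 edges, 5 triangles.
rank ∂_1 = 4, rank ∂_2 = 5 ⇒ b_1 = 10 − 4 − 5 = 1; all invariant factors of ∂_2 are 1 so no torsion. So H_1 ≅ Z.

H_1 = Z.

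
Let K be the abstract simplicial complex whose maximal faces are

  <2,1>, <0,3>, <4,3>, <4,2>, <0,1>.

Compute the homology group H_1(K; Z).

H_1 = Z.

We work with the vertex ordering 0 < 1 < 2 < 3 < 4. The simplices of K, each written with vertices in increasing order, are:

  0-simplices (5): [0], [1], [2], [3], [4]
  1-simplices (5): [0,1], [0,3], [1,2], [2,4], [3,4]

giving chain groups C_0 ≅ Z^5, C_1 ≅ Z^5.

Boundary ∂_1: C_1 → C_0 is given by ∂[p,q] = [q] − [p].
As a 5×5 matrix over Z this has rank 4, with invariant factors (1,1,1,1).

Reading off H_k = ker ∂_k / im ∂_{k+1}:

  H_1: rank ker ∂_1 − rank ∂_2 = (5 − 4) − 0 = 1, and there is no ∂_2, so H_1 ≅ Z.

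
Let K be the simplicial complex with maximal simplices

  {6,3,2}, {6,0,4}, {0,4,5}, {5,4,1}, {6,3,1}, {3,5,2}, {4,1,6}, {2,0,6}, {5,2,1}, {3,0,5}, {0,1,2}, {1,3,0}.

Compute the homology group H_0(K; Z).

Take the total order 0 < 1 < 2 < 3 < 4 < 5 < 6 on the vertex set. Then K (dimension 2) consists of the simplices:

  0-simplices (7): [0], [1], [2], [3], [4], [5], [6]
  1-simplices (18): [0,1], [0,2], [0,3], [0,4], [0,5], [0,6], [1,2], [1,3], [1,4], [1,5], [1,6], [2,3], [2,5], [2,6], [3,5], [3,6], [4,5], [4,6]
  2-simplices (12): [0,1,2], [0,1,3], [0,2,6], [0,3,5], [0,4,5], [0,4,6], [1,2,5], [1,3,6], [1,4,5], [1,4,6], [2,3,5], [2,3,6]

Hence C_0 ≅ Z^7, C_1 ≅ Z^18, C_2 ≅ Z^12.

∂_1: C_1 → C_0 maps an edge to its endpoints' difference, ∂[p,q] = q − p. For instance
  ∂[0,4] = [4] − [0].
As a 7×18 matrix over Z this has rank 6, with invariant factors (1,1,1,1,1,1).

∂_2: C_2 → C_1 maps a triangle to the signed sum of its edges. For instance
  ∂[1,4,6] = [4,6] − [1,6] + [1,4],
  ∂[0,1,3] = [1,3] − [0,3] + [0,1].
The 18×12 boundary matrix has rank 12 and Smith normal form diag(1,1,1,1,1,1,1,1,1,1,1,2).

Now H_k = ker ∂_k / im ∂_{k+1}, so:

  H_0: rank C_0 − rank ∂_1 = 7 − 6 = 1, and the invariant factors of ∂_1 are all 1, so H_0 = Z.

(K is a triangulation of the real projective plane RP^2.)

H_0 ≅ Z.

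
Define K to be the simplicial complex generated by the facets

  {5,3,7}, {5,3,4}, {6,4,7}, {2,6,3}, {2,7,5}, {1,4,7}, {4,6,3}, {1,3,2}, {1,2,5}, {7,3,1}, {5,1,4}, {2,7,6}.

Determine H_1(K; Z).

H_1 ≅ Z/2.

We work with the vertex ordering 1 < 2 < 3 < 4 < 5 < 6 < 7. The simplices of K, each written with vertices in increasing order, are:

  0-simplices (7): [1], [2], [3], [4], [5], [6], [7]
  1-simplices (18): [1,2], [1,3], [1,4], [1,5], [1,7], [2,3], [2,5], [2,6], [2,7], [3,4], [3,5], [3,6], [3,7], [4,5], [4,6], [4,7], [5,7], [6,7]
  2-simplices (12): [1,2,3], [1,2,5], [1,3,7], [1,4,5], [1,4,7], [2,3,6], [2,5,7], [2,6,7], [3,4,5], [3,4,6], [3,5,7], [4,6,7]

Hence C_0 ≅ Z^7, C_1 ≅ Z^18, C_2 ≅ Z^12.

The boundary map ∂_1: C_1 → C_0 maps an edge to its endpoints' difference, ∂[p,q] = q − p. For instance
  ∂[3,6] = [6] − [3].
The 7×18 boundary matrix has rank 6 and Smith normal form diag(1,1,1,1,1,1).

∂_2: C_2 → C_1 acts by ∂[p,q,r] = [q,r] − [p,r] + [p,q]. For instance
  ∂[3,4,6] = [4,6] − [3,6] + [3,4],
  ∂[3,4,5] = [4,5] − [3,5] + [3,4].
As a 18×12 matrix over Z this has rank 12, with invariant factors (1,1,1,1,1,1,1,1,1,1,1,2).

Computing H_k = (kernel of ∂_k) / (image of ∂_{k+1}):

  H_1: rank ker ∂_1 − rank ∂_2 = (18 − 6) − 12 = 0, and ∂_2 has invariant factor 2 > 1, so H_1 = Z/2.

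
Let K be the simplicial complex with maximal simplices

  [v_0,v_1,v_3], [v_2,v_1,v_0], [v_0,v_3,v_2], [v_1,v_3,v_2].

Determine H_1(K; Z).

H_1 ≅ 0.

K has 4 vertices, 6 edges, 4 triangles.
rank ∂_1 = 3, rank ∂_2 = 3 ⇒ b_1 = 6 − 3 − 3 = 0; all invariant factors of ∂_2 are 1 so no torsion. So H_1 = 0.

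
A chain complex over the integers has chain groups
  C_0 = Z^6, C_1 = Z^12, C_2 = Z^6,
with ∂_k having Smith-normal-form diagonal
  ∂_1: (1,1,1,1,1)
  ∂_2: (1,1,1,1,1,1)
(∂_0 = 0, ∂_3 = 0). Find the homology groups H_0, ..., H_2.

H_0: b_0 = 6 − 0 − 5 = 1; torsion from ∂_1 factors > 1: none. So H_0 = Z.
H_1: b_1 = 12 − 5 − 6 = 1; torsion from ∂_2 factors > 1: none. So H_1 = Z.
H_2: b_2 = 6 − 6 − 0 = 0; torsion from ∂_3 factors > 1: none. So H_2 = 0.

H_0 = Z,  H_1 = Z,  H_2 = 0.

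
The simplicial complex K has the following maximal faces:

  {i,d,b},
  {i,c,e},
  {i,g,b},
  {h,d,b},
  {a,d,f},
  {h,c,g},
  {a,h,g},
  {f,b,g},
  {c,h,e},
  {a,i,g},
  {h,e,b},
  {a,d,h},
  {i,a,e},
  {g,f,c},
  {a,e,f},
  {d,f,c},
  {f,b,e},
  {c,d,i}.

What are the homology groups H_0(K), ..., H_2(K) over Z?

Fix the vertex order a < b < c < d < e < f < g < h < i and write every simplex with vertices in increasing order. Then dim K = 2 and the simplices of K are:

  0-simplices (9): a, b, c, d, e, f, g, h, i
  1-simplices (27): ad, ae, af, ag, ah, ai, bd, be, bf, bg, bh, bi, cd, ce, cf, cg, ch, ci, df, dh, di, ef, eh, ei, fg, gh, gi
  2-simplices (18): adf, adh, aef, aei, agh, agi, bdh, bdi, bef, beh, bfg, bgi, cdf, cdi, ceh, cei, cfg, cgh

giving chain groups C_0 ≅ Z^9, C_1 ≅ Z^27, C_2 ≅ Z^18.

∂_1: C_1 → C_0 is given by ∂[p,q] = [q] − [p]. For instance
  ∂ci = i − c.
The resulting 9×27 matrix has rank 8, and its Smith normal form has invariant factors (1,1,1,1,1,1,1,1).

∂_2: C_2 → C_1 acts by ∂[p,q,r] = [q,r] − [p,r] + [p,q]. For instance
  ∂cdf = df − cf + cd,
  ∂adh = dh − ah + ad.
The resulting 27×18 matrix has rank 17, and its Smith normal form has invariant factors (1,1,1,1,1,1,1,1,1,1,1,1,1,1,1,1,1).

From H_k ≅ ker(∂_k) / im(∂_{k+1}) we obtain:

  H_0: rank C_0 − rank ∂_1 = 9 − 8 = 1, and the invariant factors of ∂_1 are all 1, so H_0 = Z.
  H_1: rank ker ∂_1 − rank ∂_2 = (27 − 8) − 17 = 2, and the invariant factors of ∂_2 are all 1, so H_1 = Z^2.
  H_2: rank ker ∂_2 − rank ∂_3 = (18 − 17) − 0 = 1, and there is no ∂_3, so H_2 = Z.

As a check, the Euler characteristic is 9 − 27 + 18 = 0, which agrees with 1 − 2 + 1 = 0.

H_0 = Z,  H_1 = Z^2,  H_2 = Z.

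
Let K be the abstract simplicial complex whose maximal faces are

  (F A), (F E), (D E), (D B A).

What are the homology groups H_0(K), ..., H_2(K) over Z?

Take the total order A < B < D < E < F on the vertex set. Then K (dimension 2) consists of the simplices:

  0-simplices (5): A, B, D, E, F
  1-simplices (6): AB, AD, AF, BD, DE, EF
  2-simplices (1): ABD

giving chain groups C_0 ≅ Z^5, C_1 ≅ Z^6, C_2 ≅ Z^1.

∂_1: C_1 → C_0 is given by ∂[p,q] = [q] − [p]. For instance
  ∂DE = E − D.
As a 5×6 matrix over Z this has rank 4, with invariant factors (1,1,1,1).

The boundary map ∂_2: C_2 → C_1 maps a triangle to the signed sum of its edges. For instance
  ∂ABD = BD − AD + AB.
This gives a 6×1 integer matrix of rank 1; reducing to Smith normal form yields diagonal entries (1).

From H_k ≅ ker(∂_k) / im(∂_{k+1}) we obtain:

  H_0: rank C_0 − rank ∂_1 = 5 − 4 = 1, and the invariant factors of ∂_1 are all 1, so H_0 ≅ Z.
  H_1: rank ker ∂_1 − rank ∂_2 = (6 − 4) − 1 = 1, and the invariant factors of ∂_2 are all 1, so H_1 ≅ Z.
  H_2: rank ker ∂_2 − rank ∂_3 = (1 − 1) − 0 = 0, and there is no ∂_3, so H_2 ≅ 0.

H_0 ≅ Z,  H_1 ≅ Z,  H_2 = 0.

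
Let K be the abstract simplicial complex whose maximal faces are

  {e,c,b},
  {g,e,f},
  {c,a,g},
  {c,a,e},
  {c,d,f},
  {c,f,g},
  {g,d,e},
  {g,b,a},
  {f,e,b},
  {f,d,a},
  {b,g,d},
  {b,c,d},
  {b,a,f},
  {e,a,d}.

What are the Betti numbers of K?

K has 7 vertices, 21 edges, 14 triangles.
rank ∂_0 = 0, rank ∂_1 = 6 ⇒ b_0 = 7 − 0 − 6 = 1; all invariant factors of ∂_1 are 1 so no torsion. So H_0 = Z.
rank ∂_1 = 6, rank ∂_2 = 13 ⇒ b_1 = 21 − 6 − 13 = 2; all invariant factors of ∂_2 are 1 so no torsion. So H_1 = Z^2.
rank ∂_2 = 13, rank ∂_3 = 0 ⇒ b_2 = 14 − 13 − 0 = 1. So H_2 = Z.

b_0 = 1, b_1 = 2, b_2 = 1.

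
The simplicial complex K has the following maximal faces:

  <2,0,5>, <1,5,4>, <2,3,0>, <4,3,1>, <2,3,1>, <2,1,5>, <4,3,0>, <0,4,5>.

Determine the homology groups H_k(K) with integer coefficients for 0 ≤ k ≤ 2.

K has 6 vertices, 12 edges, 8 triangles.
rank ∂_0 = 0, rank ∂_1 = 5 ⇒ b_0 = 6 − 0 − 5 = 1; all invariant factors of ∂_1 are 1 so no torsion. So H_0 = Z.
rank ∂_1 = 5, rank ∂_2 = 7 ⇒ b_1 = 12 − 5 − 7 = 0; all invariant factors of ∂_2 are 1 so no torsion. So H_1 = 0.
rank ∂_2 = 7, rank ∂_3 = 0 ⇒ b_2 = 8 − 7 − 0 = 1. So H_2 = Z.

H_0 ≅ Z,  H_1 = 0,  H_2 ≅ Z.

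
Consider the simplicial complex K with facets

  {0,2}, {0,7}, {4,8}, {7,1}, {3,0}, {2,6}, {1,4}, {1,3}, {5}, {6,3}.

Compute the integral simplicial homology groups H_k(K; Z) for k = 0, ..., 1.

H_0 = Z^2,  H_1 = Z^2.

Order the vertices as 0 < 1 < 2 < 3 < 4 < 5 < 6 < 7 < 8. Listing each simplex with vertices in this order, K has dimension 1 with simplices:

  0-simplices (9): [0], [1], [2], [3], [4], [5], [6], [7], [8]
  1-simplices (9): [0,2], [0,3], [0,7], [1,3], [1,4], [1,7], [2,6], [3,6], [4,8]

Hence C_0 ≅ Z^9, C_1 ≅ Z^9.

The boundary map ∂_1: C_1 → C_0 maps an edge to its endpoints' difference, ∂[p,q] = q − p. For instance
  ∂[1,7] = [7] − [1].
The 9×9 boundary matrix has rank 7 and Smith normal form diag(1,1,1,1,1,1,1).

From H_k ≅ ker(∂_k) / im(∂_{k+1}) we obtain:

  H_0: rank C_0 − rank ∂_1 = 9 − 7 = 2, and the invariant factors of ∂_1 are all 1, so H_0 = Z^2.
  H_1: rank ker ∂_1 − rank ∂_2 = (9 − 7) − 0 = 2, and there is no ∂_2, so H_1 = Z^2.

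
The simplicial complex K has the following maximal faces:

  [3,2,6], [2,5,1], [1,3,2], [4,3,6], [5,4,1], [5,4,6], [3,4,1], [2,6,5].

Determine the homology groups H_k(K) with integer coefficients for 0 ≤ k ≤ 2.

Order the vertices as 1 < 2 < 3 < 4 < 5 < 6. Listing each simplex with vertices in this order, K has dimension 2 with simplices:

  0-simplices (6): [1], [2], [3], [4], [5], [6]
  1-simplices (12): [1,2], [1,3], [1,4], [1,5], [2,3], [2,5], [2,6], [3,4], [3,6], [4,5], [4,6], [5,6]
  2-simplices (8): [1,2,3], [1,2,5], [1,3,4], [1,4,5], [2,3,6], [2,5,6], [3,4,6], [4,5,6]

Hence C_0 ≅ Z^6, C_1 ≅ Z^12, C_2 ≅ Z^8.

∂_1: C_1 → C_0 maps an edge to its endpoints' difference, ∂[p,q] = q − p. For instance
  ∂[1,4] = [4] − [1].
As a 6×12 matrix over Z this has rank 5, with invariant factors (1,1,1,1,1).

Boundary ∂_2: C_2 → C_1 maps a triangle to the signed sum of its edges. For instance
  ∂[1,2,5] = [2,5] − [1,5] + [1,2],
  ∂[2,5,6] = [5,6] − [2,6] + [2,5].
This gives a 12×8 integer matrix of rank 7; reducing to Smith normal form yields diagonal entries (1,1,1,1,1,1,1).

From H_k ≅ ker(∂_k) / im(∂_{k+1}) we obtain:

  H_0: rank C_0 − rank ∂_1 = 6 − 5 = 1, and the invariant factors of ∂_1 are all 1, so H_0 ≅ Z.
  H_1: rank ker ∂_1 − rank ∂_2 = (12 − 5) − 7 = 0, and the invariant factors of ∂_2 are all 1, so H_1 ≅ 0.
  H_2: rank ker ∂_2 − rank ∂_3 = (8 − 7) − 0 = 1, and there is no ∂_3, so H_2 ≅ Z.

As a check, the Euler characteristic is 6 − 12 + 8 = 2, which agrees with 1 − 0 + 1 = 2.
(K is a triangulation of the 2-sphere S^2.)

H_0 = Z,  H_1 = 0,  H_2 = Z.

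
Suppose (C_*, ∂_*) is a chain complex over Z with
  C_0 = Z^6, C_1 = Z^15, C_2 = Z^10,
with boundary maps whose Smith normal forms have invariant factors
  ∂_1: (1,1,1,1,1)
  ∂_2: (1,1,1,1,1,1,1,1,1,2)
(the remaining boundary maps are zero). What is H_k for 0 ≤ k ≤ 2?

H_0 = Z,  H_1 = Z/2Z,  H_2 = 0.

H_0: b_0 = 6 − 0 − 5 = 1; torsion from ∂_1 factors > 1: none. So H_0 = Z.
H_1: b_1 = 15 − 5 − 10 = 0; torsion from ∂_2 factors > 1: [2]. So H_1 = Z/2Z.
H_2: b_2 = 10 − 10 − 0 = 0; torsion from ∂_3 factors > 1: none. So H_2 = 0.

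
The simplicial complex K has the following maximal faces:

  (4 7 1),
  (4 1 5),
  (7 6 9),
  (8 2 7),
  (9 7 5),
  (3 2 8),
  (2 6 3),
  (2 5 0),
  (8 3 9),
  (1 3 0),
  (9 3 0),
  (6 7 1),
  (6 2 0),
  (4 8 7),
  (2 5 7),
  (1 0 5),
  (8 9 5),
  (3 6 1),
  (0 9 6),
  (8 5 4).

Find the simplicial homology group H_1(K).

K has 10 vertices, 30 edges, 20 triangles.
rank ∂_1 = 9, rank ∂_2 = 20 ⇒ b_1 = 30 − 9 − 20 = 1; ∂_2 has invariant factor(s) [2] giving torsion. So H_1 ≅ Z ⊕ Z_2.

H_1 = Z ⊕ Z_2.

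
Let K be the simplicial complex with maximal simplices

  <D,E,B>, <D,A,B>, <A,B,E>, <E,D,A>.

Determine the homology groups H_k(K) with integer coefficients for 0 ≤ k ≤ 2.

H_0 ≅ Z,  H_1 = 0,  H_2 ≅ Z.

We work with the vertex ordering A < B < D < E. The simplices of K, each written with vertices in increasing order, are:

  0-simplices (4): A, B, D, E
  1-simplices (6): AB, AD, AE, BD, BE, DE
  2-simplices (4): ABD, ABE, ADE, BDE

so the chain groups are C_0 ≅ Z^4, C_1 ≅ Z^6, C_2 ≅ Z^4.

The boundary map ∂_1: C_1 → C_0 maps an edge to its endpoints' difference, ∂[p,q] = q − p. For instance
  ∂AE = E − A.
This gives a 4×6 integer matrix of rank 3; reducing to Smith normal form yields diagonal entries (1,1,1).

Boundary ∂_2: C_2 → C_1 sends each 2-simplex [p,q,r] to [q,r] − [p,r] + [p,q]. For instance
  ∂BDE = DE − BE + BD,
  ∂ADE = DE − AE + AD.
The 6×4 boundary matrix has rank 3 and Smith normal form diag(1,1,1).

From H_k ≅ ker(∂_k) / im(∂_{k+1}) we obtain:

  H_0: rank C_0 − rank ∂_1 = 4 − 3 = 1, and the invariant factors of ∂_1 are all 1, so H_0 = Z.
  H_1: rank ker ∂_1 − rank ∂_2 = (6 − 3) − 3 = 0, and the invariant factors of ∂_2 are all 1, so H_1 = 0.
  H_2: rank ker ∂_2 − rank ∂_3 = (4 − 3) − 0 = 1, and there is no ∂_3, so H_2 = Z.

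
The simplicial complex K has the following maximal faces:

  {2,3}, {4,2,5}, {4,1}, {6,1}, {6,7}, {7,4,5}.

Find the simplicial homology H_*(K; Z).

Order the vertices as 1 < 2 < 3 < 4 < 5 < 6 < 7. Listing each simplex with vertices in this order, K has dimension 2 with simplices:

  0-simplices (7): [1], [2], [3], [4], [5], [6], [7]
  1-simplices (9): [1,4], [1,6], [2,3], [2,4], [2,5], [4,5], [4,7], [5,7], [6,7]
  2-simplices (2): [2,4,5], [4,5,7]

Hence C_0 ≅ Z^7, C_1 ≅ Z^9, C_2 ≅ Z^2.

Boundary ∂_1: C_1 → C_0 is given by ∂[p,q] = [q] − [p]. For instance
  ∂[2,4] = [4] − [2].
As a 7×9 matrix over Z this has rank 6, with invariant factors (1,1,1,1,1,1).

The boundary map ∂_2: C_2 → C_1 acts by ∂[p,q,r] = [q,r] − [p,r] + [p,q]. For instance
  ∂[4,5,7] = [5,7] − [4,7] + [4,5],
  ∂[2,4,5] = [4,5] − [2,5] + [2,4].
This gives a 9×2 integer matrix of rank 2; reducing to Smith normal form yields diagonal entries (1,1).

From H_k ≅ ker(∂_k) / im(∂_{k+1}) we obtain:

  H_0: rank C_0 − rank ∂_1 = 7 − 6 = 1, and the invariant factors of ∂_1 are all 1, so H_0 = Z.
  H_1: rank ker ∂_1 − rank ∂_2 = (9 − 6) − 2 = 1, and the invariant factors of ∂_2 are all 1, so H_1 = Z.
  H_2: rank ker ∂_2 − rank ∂_3 = (2 − 2) − 0 = 0, and there is no ∂_3, so H_2 = 0.

H_0 = Z,  H_1 = Z,  H_2 = 0.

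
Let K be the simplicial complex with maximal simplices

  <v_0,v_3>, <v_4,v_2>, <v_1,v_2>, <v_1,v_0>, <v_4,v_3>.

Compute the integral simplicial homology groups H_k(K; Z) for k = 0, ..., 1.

Fix the vertex order v_0 < v_1 < v_2 < v_3 < v_4 and write every simplex with vertices in increasing order. Then dim K = 1 and the simplices of K are:

  0-simplices (5): [v_0], [v_1], [v_2], [v_3], [v_4]
  1-simplices (5): [v_0,v_1], [v_0,v_3], [v_1,v_2], [v_2,v_4], [v_3,v_4]

Hence C_0 ≅ Z^5, C_1 ≅ Z^5.

Boundary ∂_1: C_1 → C_0 maps an edge to its endpoints' difference, ∂[p,q] = q − p. For instance
  ∂[v_0,v_3] = [v_3] − [v_0].
The resulting 5×5 matrix has rank 4, and its Smith normal form has invariant factors (1,1,1,1).

Computing H_k = (kernel of ∂_k) / (image of ∂_{k+1}):

  H_0: rank C_0 − rank ∂_1 = 5 − 4 = 1, and the invariant factors of ∂_1 are all 1, so H_0 = Z.
  H_1: rank ker ∂_1 − rank ∂_2 = (5 − 4) − 0 = 1, and there is no ∂_2, so H_1 = Z.

H_0 ≅ Z,  H_1 ≅ Z.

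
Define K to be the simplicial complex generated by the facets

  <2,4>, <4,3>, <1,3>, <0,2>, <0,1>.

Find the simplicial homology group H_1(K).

We work with the vertex ordering 0 < 1 < 2 < 3 < 4. The simplices of K, each written with vertices in increasing order, are:

  0-simplices (5): [0], [1], [2], [3], [4]
  1-simplices (5): [0,1], [0,2], [1,3], [2,4], [3,4]

Hence C_0 ≅ Z^5, C_1 ≅ Z^5.

∂_1: C_1 → C_0 maps an edge to its endpoints' difference, ∂[p,q] = q − p. For instance
  ∂[0,2] = [2] − [0].
The resulting 5×5 matrix has rank 4, and its Smith normal form has invariant factors (1,1,1,1).

Now H_k = ker ∂_k / im ∂_{k+1}, so:

  H_1: rank ker ∂_1 − rank ∂_2 = (5 − 4) − 0 = 1, and there is no ∂_2, so H_1 = Z.

(K is a triangulation of the circle S^1.)

H_1 ≅ Z.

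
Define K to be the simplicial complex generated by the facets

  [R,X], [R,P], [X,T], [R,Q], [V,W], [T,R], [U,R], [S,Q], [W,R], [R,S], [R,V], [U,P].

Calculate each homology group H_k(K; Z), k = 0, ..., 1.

H_0 ≅ Z,  H_1 ≅ Z^4.

We work with the vertex ordering P < Q < R < S < T < U < V < W < X. The simplices of K, each written with vertices in increasing order, are:

  0-simplices (9): P, Q, R, S, T, U, V, W, X
  1-simplices (12): PR, PU, QR, QS, RS, RT, RU, RV, RW, RX, TX, VW

Hence C_0 ≅ Z^9, C_1 ≅ Z^12.

Boundary ∂_1: C_1 → C_0 sends each edge [p,q] (with p < q) to q − p. For instance
  ∂RS = S − R.
The 9×12 boundary matrix has rank 8 and Smith normal form diag(1,1,1,1,1,1,1,1).

Reading off H_k = ker ∂_k / im ∂_{k+1}:

  H_0: rank C_0 − rank ∂_1 = 9 − 8 = 1, and the invariant factors of ∂_1 are all 1, so H_0 = Z.
  H_1: rank ker ∂_1 − rank ∂_2 = (12 − 8) − 0 = 4, and there is no ∂_2, so H_1 = Z^4.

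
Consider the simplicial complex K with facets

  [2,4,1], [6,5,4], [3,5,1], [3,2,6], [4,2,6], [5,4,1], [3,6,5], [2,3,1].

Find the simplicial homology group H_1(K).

K has 6 vertices, 12 edges, 8 triangles.
rank ∂_1 = 5, rank ∂_2 = 7 ⇒ b_1 = 12 − 5 − 7 = 0; all invariant factors of ∂_2 are 1 so no torsion. So H_1 ≅ 0.

H_1 ≅ 0.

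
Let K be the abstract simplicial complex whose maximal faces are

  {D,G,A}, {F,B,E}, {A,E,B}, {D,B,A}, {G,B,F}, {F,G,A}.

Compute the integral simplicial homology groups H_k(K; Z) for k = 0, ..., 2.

H_0 ≅ Z,  H_1 ≅ Z,  H_2 = 0.

Order the vertices as A < B < D < E < F < G. Listing each simplex with vertices in this order, K has dimension 2 with simplices:

  0-simplices (6): A, B, D, E, F, G
  1-simplices (12): AB, AD, AE, AF, AG, BD, BE, BF, BG, DG, EF, FG
  2-simplices (6): ABD, ABE, ADG, AFG, BEF, BFG

Hence C_0 ≅ Z^6, C_1 ≅ Z^12, C_2 ≅ Z^6.

∂_1: C_1 → C_0 maps an edge to its endpoints' difference, ∂[p,q] = q − p. For instance
  ∂BF = F − B.
The resulting 6×12 matrix has rank 5, and its Smith normal form has invariant factors (1,1,1,1,1).

∂_2: C_2 → C_1 maps a triangle to the signed sum of its edges. For instance
  ∂ABD = BD − AD + AB,
  ∂BFG = FG − BG + BF.
The 12×6 boundary matrix has rank 6 and Smith normal form diag(1,1,1,1,1,1).

From H_k ≅ ker(∂_k) / im(∂_{k+1}) we obtain:

  H_0: rank C_0 − rank ∂_1 = 6 − 5 = 1, and the invariant factors of ∂_1 are all 1, so H_0 = Z.
  H_1: rank ker ∂_1 − rank ∂_2 = (12 − 5) − 6 = 1, and the invariant factors of ∂_2 are all 1, so H_1 = Z.
  H_2: rank ker ∂_2 − rank ∂_3 = (6 − 6) − 0 = 0, and there is no ∂_3, so H_2 = 0.

As a check, the Euler characteristic is 6 − 12 + 6 = 0, which agrees with 1 − 1 + 0 = 0.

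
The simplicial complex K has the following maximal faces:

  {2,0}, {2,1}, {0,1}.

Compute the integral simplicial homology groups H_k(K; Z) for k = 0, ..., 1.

Take the total order 0 < 1 < 2 on the vertex set. Then K (dimension 1) consists of the simplices:

  0-simplices (3): [0], [1], [2]
  1-simplices (3): [0,1], [0,2], [1,2]

Hence C_0 ≅ Z^3, C_1 ≅ Z^3.

Boundary ∂_1: C_1 → C_0 maps an edge to its endpoints' difference, ∂[p,q] = q − p. For instance
  ∂[1,2] = [2] − [1].
The resulting 3×3 matrix has rank 2, and its Smith normal form has invariant factors (1,1).

Computing H_k = (kernel of ∂_k) / (image of ∂_{k+1}):

  H_0: rank C_0 − rank ∂_1 = 3 − 2 = 1, and the invariant factors of ∂_1 are all 1, so H_0 ≅ Z.
  H_1: rank ker ∂_1 − rank ∂_2 = (3 − 2) − 0 = 1, and there is no ∂_2, so H_1 ≅ Z.

H_0 ≅ Z,  H_1 ≅ Z.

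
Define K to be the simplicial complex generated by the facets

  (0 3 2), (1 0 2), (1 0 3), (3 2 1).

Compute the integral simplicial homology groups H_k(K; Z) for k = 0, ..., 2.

K has 4 vertices, 6 edges, 4 triangles.
rank ∂_0 = 0, rank ∂_1 = 3 ⇒ b_0 = 4 − 0 − 3 = 1; all invariant factors of ∂_1 are 1 so no torsion. So H_0 ≅ Z.
rank ∂_1 = 3, rank ∂_2 = 3 ⇒ b_1 = 6 − 3 − 3 = 0; all invariant factors of ∂_2 are 1 so no torsion. So H_1 ≅ 0.
rank ∂_2 = 3, rank ∂_3 = 0 ⇒ b_2 = 4 − 3 − 0 = 1. So H_2 ≅ Z.

H_0 = Z,  H_1 = 0,  H_2 = Z.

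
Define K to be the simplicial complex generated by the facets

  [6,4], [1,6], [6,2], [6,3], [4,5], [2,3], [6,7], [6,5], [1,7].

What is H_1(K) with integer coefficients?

Fix the vertex order 1 < 2 < 3 < 4 < 5 < 6 < 7 and write every simplex with vertices in increasing order. Then dim K = 1 and the simplices of K are:

  0-simplices (7): [1], [2], [3], [4], [5], [6], [7]
  1-simplices (9): [1,6], [1,7], [2,3], [2,6], [3,6], [4,5], [4,6], [5,6], [6,7]

giving chain groups C_0 ≅ Z^7, C_1 ≅ Z^9.

∂_1: C_1 → C_0 sends each edge [p,q] (with p < q) to q − p. For instance
  ∂[5,6] = [6] − [5].
The resulting 7×9 matrix has rank 6, and its Smith normal form has invariant factors (1,1,1,1,1,1).

Reading off H_k = ker ∂_k / im ∂_{k+1}:

  H_1: rank ker ∂_1 − rank ∂_2 = (9 − 6) − 0 = 3, and there is no ∂_2, so H_1 ≅ Z^3.

(K is a triangulation of a wedge of 3 circles.)

H_1 = Z^3.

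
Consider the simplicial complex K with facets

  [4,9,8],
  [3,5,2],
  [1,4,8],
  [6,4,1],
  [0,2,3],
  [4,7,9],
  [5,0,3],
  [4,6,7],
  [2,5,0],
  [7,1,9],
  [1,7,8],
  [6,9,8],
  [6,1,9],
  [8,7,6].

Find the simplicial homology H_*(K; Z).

H_0 ≅ Z^2,  H_1 ≅ Z/2,  H_2 ≅ Z.

We work with the vertex ordering 0 < 1 < 2 < 3 < 4 < 5 < 6 < 7 < 8 < 9. The simplices of K, each written with vertices in increasing order, are:

  0-simplices (10): [0], [1], [2], [3], [4], [5], [6], [7], [8], [9]
  1-simplices (21): [0,2], [0,3], [0,5], [1,4], [1,6], [1,7], [1,8], [1,9], [2,3], [2,5], [3,5], [4,6], [4,7], [4,8], [4,9], [6,7], [6,8], [6,9], [7,8], [7,9], [8,9]
  2-simplices (14): [0,2,3], [0,2,5], [0,3,5], [1,4,6], [1,4,8], [1,6,9], [1,7,8], [1,7,9], [2,3,5], [4,6,7], [4,7,9], [4,8,9], [6,7,8], [6,8,9]

giving chain groups C_0 ≅ Z^10, C_1 ≅ Z^21, C_2 ≅ Z^14.

Boundary ∂_1: C_1 → C_0 is given by ∂[p,q] = [q] − [p]. For instance
  ∂[4,8] = [8] − [4].
As a 10×21 matrix over Z this has rank 8, with invariant factors (1,1,1,1,1,1,1,1).

∂_2: C_2 → C_1 maps a triangle to the signed sum of its edges. For instance
  ∂[6,8,9] = [8,9] − [6,9] + [6,8],
  ∂[1,7,9] = [7,9] − [1,9] + [1,7].
The 21×14 boundary matrix has rank 13 and Smith normal form diag(1,1,1,1,1,1,1,1,1,1,1,1,2).

Reading off H_k = ker ∂_k / im ∂_{k+1}:

  H_0: rank C_0 − rank ∂_1 = 10 − 8 = 2, and the invariant factors of ∂_1 are all 1, so H_0 = Z^2.
  H_1: rank ker ∂_1 − rank ∂_2 = (21 − 8) − 13 = 0, and ∂_2 has invariant factor 2 > 1, so H_1 = Z/2.
  H_2: rank ker ∂_2 − rank ∂_3 = (14 − 13) − 0 = 1, and there is no ∂_3, so H_2 = Z.

(K is a triangulation of the disjoint union of the 2-sphere S^2 and the real projective plane RP^2.)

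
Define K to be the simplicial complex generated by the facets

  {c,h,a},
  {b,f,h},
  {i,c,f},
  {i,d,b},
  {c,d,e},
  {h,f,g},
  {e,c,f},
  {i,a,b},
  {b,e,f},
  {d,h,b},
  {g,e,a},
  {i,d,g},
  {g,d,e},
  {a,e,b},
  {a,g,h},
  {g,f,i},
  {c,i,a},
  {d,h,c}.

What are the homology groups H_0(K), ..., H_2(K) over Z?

Fix the vertex order a < b < c < d < e < f < g < h < i and write every simplex with vertices in increasing order. Then dim K = 2 and the simplices of K are:

  0-simplices (9): a, b, c, d, e, f, g, h, i
  1-simplices (27): ab, ac, ae, ag, ah, ai, bd, be, bf, bh, bi, cd, ce, cf, ch, ci, de, dg, dh, di, ef, eg, fg, fh, fi, gh, gi
  2-simplices (18): abe, abi, ach, aci, aeg, agh, bdh, bdi, bef, bfh, cde, cdh, cef, cfi, deg, dgi, fgh, fgi

giving chain groups C_0 ≅ Z^9, C_1 ≅ Z^27, C_2 ≅ Z^18.

Boundary ∂_1: C_1 → C_0 maps an edge to its endpoints' difference, ∂[p,q] = q − p.
This gives a 9×27 integer matrix of rank 8; reducing to Smith normal form yields diagonal entries (1,1,1,1,1,1,1,1).

The boundary map ∂_2: C_2 → C_1 acts by ∂[p,q,r] = [q,r] − [p,r] + [p,q]. For instance
  ∂cdh = dh − ch + cd,
  ∂agh = gh − ah + ag.
The 27×18 boundary matrix has rank 17 and Smith normal form diag(1,1,1,1,1,1,1,1,1,1,1,1,1,1,1,1,1).

From H_k ≅ ker(∂_k) / im(∂_{k+1}) we obtain:

  H_0: rank C_0 − rank ∂_1 = 9 − 8 = 1, and the invariant factors of ∂_1 are all 1, so H_0 ≅ Z.
  H_1: rank ker ∂_1 − rank ∂_2 = (27 − 8) − 17 = 2, and the invariant factors of ∂_2 are all 1, so H_1 ≅ Z^2.
  H_2: rank ker ∂_2 − rank ∂_3 = (18 − 17) − 0 = 1, and there is no ∂_3, so H_2 ≅ Z.

As a check, the Euler characteristic is 9 − 27 + 18 = 0, which agrees with 1 − 2 + 1 = 0.

H_0 = Z,  H_1 = Z^2,  H_2 = Z.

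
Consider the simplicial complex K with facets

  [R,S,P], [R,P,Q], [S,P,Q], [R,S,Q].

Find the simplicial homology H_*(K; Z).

H_0 = Z,  H_1 = 0,  H_2 = Z.

K has 4 vertices, 6 edges, 4 triangles.
rank ∂_0 = 0, rank ∂_1 = 3 ⇒ b_0 = 4 − 0 − 3 = 1; all invariant factors of ∂_1 are 1 so no torsion. So H_0 = Z.
rank ∂_1 = 3, rank ∂_2 = 3 ⇒ b_1 = 6 − 3 − 3 = 0; all invariant factors of ∂_2 are 1 so no torsion. So H_1 = 0.
rank ∂_2 = 3, rank ∂_3 = 0 ⇒ b_2 = 4 − 3 − 0 = 1. So H_2 = Z.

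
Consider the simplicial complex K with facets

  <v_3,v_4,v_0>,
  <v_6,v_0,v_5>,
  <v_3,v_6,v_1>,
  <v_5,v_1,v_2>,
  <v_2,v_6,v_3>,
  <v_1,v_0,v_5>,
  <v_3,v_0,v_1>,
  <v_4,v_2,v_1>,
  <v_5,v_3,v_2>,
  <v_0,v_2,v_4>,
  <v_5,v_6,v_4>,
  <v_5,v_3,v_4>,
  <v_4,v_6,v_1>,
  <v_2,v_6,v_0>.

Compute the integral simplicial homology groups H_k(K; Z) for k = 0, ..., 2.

Order the vertices as v_0 < v_1 < v_2 < v_3 < v_4 < v_5 < v_6. Listing each simplex with vertices in this order, K has dimension 2 with simplices:

  0-simplices (7): [v_0], [v_1], [v_2], [v_3], [v_4], [v_5], [v_6]
  1-simplices (21): (21 of them)
  2-simplices (14): (14 of them)

Hence C_0 ≅ Z^7, C_1 ≅ Z^21, C_2 ≅ Z^14.

∂_1: C_1 → C_0 sends each edge [p,q] (with p < q) to q − p.
As a 7×21 matrix over Z this has rank 6, with invariant factors (1,1,1,1,1,1).

The boundary map ∂_2: C_2 → C_1 acts by ∂[p,q,r] = [q,r] − [p,r] + [p,q]. For instance
  ∂[v_1,v_2,v_5] = [v_2,v_5] − [v_1,v_5] + [v_1,v_2],
  ∂[v_0,v_2,v_4] = [v_2,v_4] − [v_0,v_4] + [v_0,v_2].
The 21×14 boundary matrix has rank 13 and Smith normal form diag(1,1,1,1,1,1,1,1,1,1,1,1,1).

From H_k ≅ ker(∂_k) / im(∂_{k+1}) we obtain:

  H_0: rank C_0 − rank ∂_1 = 7 − 6 = 1, and the invariant factors of ∂_1 are all 1, so H_0 ≅ Z.
  H_1: rank ker ∂_1 − rank ∂_2 = (21 − 6) − 13 = 2, and the invariant factors of ∂_2 are all 1, so H_1 ≅ Z^2.
  H_2: rank ker ∂_2 − rank ∂_3 = (14 − 13) − 0 = 1, and there is no ∂_3, so H_2 ≅ Z.

As a check, the Euler characteristic is 7 − 21 + 14 = 0, which agrees with 1 − 2 + 1 = 0.

H_0 = Z,  H_1 = Z^2,  H_2 = Z.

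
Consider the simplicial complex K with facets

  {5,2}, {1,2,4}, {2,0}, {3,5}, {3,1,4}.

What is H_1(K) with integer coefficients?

We work with the vertex ordering 0 < 1 < 2 < 3 < 4 < 5. The simplices of K, each written with vertices in increasing order, are:

  0-simplices (6): [0], [1], [2], [3], [4], [5]
  1-simplices (8): [0,2], [1,2], [1,3], [1,4], [2,4], [2,5], [3,4], [3,5]
  2-simplices (2): [1,2,4], [1,3,4]

so the chain groups are C_0 ≅ Z^6, C_1 ≅ Z^8, C_2 ≅ Z^2.

∂_1: C_1 → C_0 is given by ∂[p,q] = [q] − [p].
As a 6×8 matrix over Z this has rank 5, with invariant factors (1,1,1,1,1).

Boundary ∂_2: C_2 → C_1 sends each 2-simplex [p,q,r] to [q,r] − [p,r] + [p,q]. For instance
  ∂[1,2,4] = [2,4] − [1,4] + [1,2],
  ∂[1,3,4] = [3,4] − [1,4] + [1,3].
The 8×2 boundary matrix has rank 2 and Smith normal form diag(1,1).

Now H_k = ker ∂_k / im ∂_{k+1}, so:

  H_1: rank ker ∂_1 − rank ∂_2 = (8 − 5) − 2 = 1, and the invariant factors of ∂_2 are all 1, so H_1 = Z.

H_1 ≅ Z.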